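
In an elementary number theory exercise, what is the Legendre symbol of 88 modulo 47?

(88 / 47)
  = (41 / 47)    [88 ≡ 41 mod 47]
  = (47 / 41)    [QR: 41 ≡ 1 mod 4, sign kept]
  = (6 / 41)    [47 ≡ 6 mod 41]
  = (3 / 41)    [41 ≡ 1 mod 8 ⇒ (2 / 41) = +1]
  = (41 / 3)    [QR: 41 ≡ 1 mod 4, sign kept]
  = (2 / 3)    [41 ≡ 2 mod 3]
  = -(1 / 3)    [3 ≡ 3 mod 8 ⇒ (2 / 3) = -1]
  = -1    [(1 / 3) = 1]

-1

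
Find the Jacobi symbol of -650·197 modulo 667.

By multiplicativity, (-650·197 / 667) = (-650 / 667)·(197 / 667).
First factor (-650 / 667):
(-650 / 667)
  = (17 / 667)    [-650 ≡ 17 mod 667]
  = (667 / 17)    [QR: 17 ≡ 1 mod 4, sign kept]
  = (4 / 17)    [667 ≡ 4 mod 17]
  = (1 / 17)    [17 ≡ 1 mod 8 ⇒ (2 / 17)^2 = +1]
  = 1    [(1 / 17) = 1]
Second factor (197 / 667):
(197 / 667)
  = (667 / 197)    [QR: 197 ≡ 1 mod 4, sign kept]
  = (76 / 197)    [667 ≡ 76 mod 197]
  = (19 / 197)    [197 ≡ 5 mod 8 ⇒ (2 / 197)^2 = +1]
  = (197 / 19)    [QR: 197 ≡ 1 mod 4, sign kept]
  = (7 / 19)    [197 ≡ 7 mod 19]
  = -(19 / 7)    [QR: both ≡ 3 mod 4, sign flips]
  = -(5 / 7)    [19 ≡ 5 mod 7]
  = -(7 / 5)    [QR: 5 ≡ 1 mod 4, sign kept]
  = -(2 / 5)    [7 ≡ 2 mod 5]
  = (1 / 5)    [5 ≡ 5 mod 8 ⇒ (2 / 5) = -1]
  = 1    [(1 / 5) = 1]
Product: (1)·(1) = 1.

1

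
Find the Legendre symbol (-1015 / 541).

-1

(-1015 / 541)
  = (1015 / 541)    [541 ≡ 1 mod 4 ⇒ (-1 / 541) = +1]
  = (474 / 541)    [1015 ≡ 474 mod 541]
  = -(237 / 541)    [541 ≡ 5 mod 8 ⇒ (2 / 541) = -1]
  = -(541 / 237)    [QR: 237 ≡ 1 mod 4, sign kept]
  = -(67 / 237)    [541 ≡ 67 mod 237]
  = -(237 / 67)    [QR: 237 ≡ 1 mod 4, sign kept]
  = -(36 / 67)    [237 ≡ 36 mod 67]
  = -(9 / 67)    [67 ≡ 3 mod 8 ⇒ (2 / 67)^2 = +1]
  = -(67 / 9)    [QR: 9 ≡ 1 mod 4, sign kept]
  = -(4 / 9)    [67 ≡ 4 mod 9]
  = -(1 / 9)    [9 ≡ 1 mod 8 ⇒ (2 / 9)^2 = +1]
  = -1    [(1 / 9) = 1]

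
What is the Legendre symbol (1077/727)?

1

Reduce the numerator: 1077 ≡ 350 (mod 727), so (1077/727) = (350/727).
Factor out 2: 350 = 2·175. Since 727 ≡ 7 (mod 8), (2/727) = +1. Now have (175/727).
Both 175 ≡ 3 and 727 ≡ 3 (mod 4), so reciprocity gives (175/727) = -(727/175). Reduce: 727 ≡ 27 (mod 175). Now have -(27/175).
Both 27 ≡ 3 and 175 ≡ 3 (mod 4), so reciprocity gives (27/175) = -(175/27). Reduce: 175 ≡ 13 (mod 27). Now have (13/27).
13 ≡ 1 (mod 4), so quadratic reciprocity gives (13/27) = (27/13). Reduce: 27 ≡ 1 (mod 13). Now have (1/13).
(1/13) = 1. Collecting the sign factors: 1.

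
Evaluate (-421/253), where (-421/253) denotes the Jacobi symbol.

(-421/253)
  = (85/253)    [-421 ≡ 85 mod 253]
  = (253/85)    [QR: 85 ≡ 1 mod 4, sign kept]
  = (83/85)    [253 ≡ 83 mod 85]
  = (85/83)    [QR: 85 ≡ 1 mod 4, sign kept]
  = (2/83)    [85 ≡ 2 mod 83]
  = -(1/83)    [83 ≡ 3 mod 8 ⇒ (2/83) = -1]
  = -1    [(1/83) = 1]

-1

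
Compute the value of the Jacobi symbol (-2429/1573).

(-2429/1573)
  = (2429/1573)    [1573 ≡ 1 mod 4 ⇒ (-1/1573) = +1]
  = (856/1573)    [2429 ≡ 856 mod 1573]
  = -(107/1573)    [1573 ≡ 5 mod 8 ⇒ (2/1573)^3 = -1]
  = -(1573/107)    [QR: 1573 ≡ 1 mod 4, sign kept]
  = -(75/107)    [1573 ≡ 75 mod 107]
  = (107/75)    [QR: both ≡ 3 mod 4, sign flips]
  = (32/75)    [107 ≡ 32 mod 75]
  = -(1/75)    [75 ≡ 3 mod 8 ⇒ (2/75)^5 = -1]
  = -1    [(1/75) = 1]

-1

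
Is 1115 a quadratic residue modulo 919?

yes

(1115|919)
  = (196|919)    [1115 ≡ 196 mod 919]
  = (49|919)    [919 ≡ 7 mod 8 ⇒ (2|919)^2 = +1]
  = (919|49)    [QR: 49 ≡ 1 mod 4, sign kept]
  = (37|49)    [919 ≡ 37 mod 49]
  = (49|37)    [QR: 37 ≡ 1 mod 4, sign kept]
  = (12|37)    [49 ≡ 12 mod 37]
  = (3|37)    [37 ≡ 5 mod 8 ⇒ (2|37)^2 = +1]
  = (37|3)    [QR: 37 ≡ 1 mod 4, sign kept]
  = (1|3)    [37 ≡ 1 mod 3]
  = 1    [(1|3) = 1]
The Legendre symbol is 1, so x^2 ≡ 1115 (mod 919) has solution.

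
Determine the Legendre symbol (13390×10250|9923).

1

By multiplicativity, (13390·10250|9923) = (13390|9923)·(10250|9923).
First factor (13390|9923):
(13390|9923)
  = (3467|9923)    [13390 ≡ 3467 mod 9923]
  = -(9923|3467)    [QR: both ≡ 3 mod 4, sign flips]
  = -(2989|3467)    [9923 ≡ 2989 mod 3467]
  = -(3467|2989)    [QR: 2989 ≡ 1 mod 4, sign kept]
  = -(478|2989)    [3467 ≡ 478 mod 2989]
  = (239|2989)    [2989 ≡ 5 mod 8 ⇒ (2|2989) = -1]
  = (2989|239)    [QR: 2989 ≡ 1 mod 4, sign kept]
  = (121|239)    [2989 ≡ 121 mod 239]
  = (239|121)    [QR: 121 ≡ 1 mod 4, sign kept]
  = (118|121)    [239 ≡ 118 mod 121]
  = (59|121)    [121 ≡ 1 mod 8 ⇒ (2|121) = +1]
  = (121|59)    [QR: 121 ≡ 1 mod 4, sign kept]
  = (3|59)    [121 ≡ 3 mod 59]
  = -(59|3)    [QR: both ≡ 3 mod 4, sign flips]
  = -(2|3)    [59 ≡ 2 mod 3]
  = (1|3)    [3 ≡ 3 mod 8 ⇒ (2|3) = -1]
  = 1    [(1|3) = 1]
Second factor (10250|9923):
(10250|9923)
  = (327|9923)    [10250 ≡ 327 mod 9923]
  = -(9923|327)    [QR: both ≡ 3 mod 4, sign flips]
  = -(113|327)    [9923 ≡ 113 mod 327]
  = -(327|113)    [QR: 113 ≡ 1 mod 4, sign kept]
  = -(101|113)    [327 ≡ 101 mod 113]
  = -(113|101)    [QR: 101 ≡ 1 mod 4, sign kept]
  = -(12|101)    [113 ≡ 12 mod 101]
  = -(3|101)    [101 ≡ 5 mod 8 ⇒ (2|101)^2 = +1]
  = -(101|3)    [QR: 101 ≡ 1 mod 4, sign kept]
  = -(2|3)    [101 ≡ 2 mod 3]
  = (1|3)    [3 ≡ 3 mod 8 ⇒ (2|3) = -1]
  = 1    [(1|3) = 1]
Product: (1)·(1) = 1.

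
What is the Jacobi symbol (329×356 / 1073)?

-1

By multiplicativity, (329·356 / 1073) = (329 / 1073)·(356 / 1073).
First factor (329 / 1073):
329 ≡ 1 (mod 4), so quadratic reciprocity gives (329 / 1073) = (1073 / 329). Reduce: 1073 ≡ 86 (mod 329). Now have (86 / 329).
Factor out 2: 86 = 2·43. Since 329 ≡ 1 (mod 8), (2 / 329) = +1. Now have (43 / 329).
329 ≡ 1 (mod 4), so quadratic reciprocity gives (43 / 329) = (329 / 43). Reduce: 329 ≡ 28 (mod 43). Now have (28 / 43).
Factor out 2: 28 = 2^2·7. Since 43 ≡ 3 (mod 8), (2 / 43) = -1, and (2 / 43)^2 = +1. Now have (7 / 43).
Both 7 ≡ 3 and 43 ≡ 3 (mod 4), so reciprocity gives (7 / 43) = -(43 / 7). Reduce: 43 ≡ 1 (mod 7). Now have -(1 / 7).
(1 / 7) = 1. Collecting the sign factors: -1.
Second factor (356 / 1073):
Factor out 2: 356 = 2^2·89. Since 1073 ≡ 1 (mod 8), (2 / 1073) = +1, and (2 / 1073)^2 = +1. Now have (89 / 1073).
89 ≡ 1 (mod 4), so quadratic reciprocity gives (89 / 1073) = (1073 / 89). Reduce: 1073 ≡ 5 (mod 89). Now have (5 / 89).
5 ≡ 1 (mod 4), so quadratic reciprocity gives (5 / 89) = (89 / 5). Reduce: 89 ≡ 4 (mod 5). Now have (4 / 5).
Factor out 2: 4 = 2^2. Since 5 ≡ 5 (mod 8), (2 / 5) = -1, and (2 / 5)^2 = +1. Now have (1 / 5).
(1 / 5) = 1. Collecting the sign factors: 1.
Product: (-1)·(1) = -1.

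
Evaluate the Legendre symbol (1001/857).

1

(1001/857)
  = (144/857)    [1001 ≡ 144 mod 857]
  = (9/857)    [857 ≡ 1 mod 8 ⇒ (2/857)^4 = +1]
  = (857/9)    [QR: 9 ≡ 1 mod 4, sign kept]
  = (2/9)    [857 ≡ 2 mod 9]
  = (1/9)    [9 ≡ 1 mod 8 ⇒ (2/9) = +1]
  = 1    [(1/9) = 1]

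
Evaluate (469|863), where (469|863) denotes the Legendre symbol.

469 ≡ 1 (mod 4), so quadratic reciprocity gives (469|863) = (863|469). Reduce: 863 ≡ 394 (mod 469). Now have (394|469).
Factor out 2: 394 = 2·197. Since 469 ≡ 5 (mod 8), (2|469) = -1. Now have -(197|469).
197 ≡ 1 (mod 4), so quadratic reciprocity gives (197|469) = (469|197). Reduce: 469 ≡ 75 (mod 197). Now have -(75|197).
197 ≡ 1 (mod 4), so quadratic reciprocity gives (75|197) = (197|75). Reduce: 197 ≡ 47 (mod 75). Now have -(47|75).
Both 47 ≡ 3 and 75 ≡ 3 (mod 4), so reciprocity gives (47|75) = -(75|47). Reduce: 75 ≡ 28 (mod 47). Now have (28|47).
Factor out 2: 28 = 2^2·7. Since 47 ≡ 7 (mod 8), (2|47) = +1, and (2|47)^2 = +1. Now have (7|47).
Both 7 ≡ 3 and 47 ≡ 3 (mod 4), so reciprocity gives (7|47) = -(47|7). Reduce: 47 ≡ 5 (mod 7). Now have -(5|7).
5 ≡ 1 (mod 4), so quadratic reciprocity gives (5|7) = (7|5). Reduce: 7 ≡ 2 (mod 5). Now have -(2|5).
Factor out 2: 2 = 2. Since 5 ≡ 5 (mod 8), (2|5) = -1. Now have (1|5).
(1|5) = 1. Collecting the sign factors: 1.

1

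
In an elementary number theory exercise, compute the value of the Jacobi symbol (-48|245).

Pull out -1: (-48|245) = (-1|245)·(48|245). Since 245 ≡ 1 (mod 4), (-1|245) = +1. Now have (48|245).
Factor out 2: 48 = 2^4·3. Since 245 ≡ 5 (mod 8), (2|245) = -1, and (2|245)^4 = +1. Now have (3|245).
245 ≡ 1 (mod 4), so quadratic reciprocity gives (3|245) = (245|3). Reduce: 245 ≡ 2 (mod 3). Now have (2|3).
Factor out 2: 2 = 2. Since 3 ≡ 3 (mod 8), (2|3) = -1. Now have -(1|3).
(1|3) = 1. Collecting the sign factors: -1.

-1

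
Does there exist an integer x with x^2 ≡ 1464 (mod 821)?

no

Reduce the numerator: 1464 ≡ 643 (mod 821), so (1464/821) = (643/821).
821 ≡ 1 (mod 4), so quadratic reciprocity gives (643/821) = (821/643). Reduce: 821 ≡ 178 (mod 643). Now have (178/643).
Factor out 2: 178 = 2·89. Since 643 ≡ 3 (mod 8), (2/643) = -1. Now have -(89/643).
89 ≡ 1 (mod 4), so quadratic reciprocity gives (89/643) = (643/89). Reduce: 643 ≡ 20 (mod 89). Now have -(20/89).
Factor out 2: 20 = 2^2·5. Since 89 ≡ 1 (mod 8), (2/89) = +1, and (2/89)^2 = +1. Now have -(5/89).
5 ≡ 1 (mod 4), so quadratic reciprocity gives (5/89) = (89/5). Reduce: 89 ≡ 4 (mod 5). Now have -(4/5).
Factor out 2: 4 = 2^2. Since 5 ≡ 5 (mod 8), (2/5) = -1, and (2/5)^2 = +1. Now have -(1/5).
(1/5) = 1. Collecting the sign factors: -1.
The Legendre symbol is -1, so x^2 ≡ 1464 (mod 821) has no solution.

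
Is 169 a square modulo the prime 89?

(169|89)
  = (80|89)    [169 ≡ 80 mod 89]
  = (5|89)    [89 ≡ 1 mod 8 ⇒ (2|89)^4 = +1]
  = (89|5)    [QR: 5 ≡ 1 mod 4, sign kept]
  = (4|5)    [89 ≡ 4 mod 5]
  = (1|5)    [5 ≡ 5 mod 8 ⇒ (2|5)^2 = +1]
  = 1    [(1|5) = 1]
The Legendre symbol is 1, so x^2 ≡ 169 (mod 89) has solution.

yes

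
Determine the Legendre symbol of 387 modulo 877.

877 ≡ 1 (mod 4), so quadratic reciprocity gives (387 / 877) = (877 / 387). Reduce: 877 ≡ 103 (mod 387). Now have (103 / 387).
Both 103 ≡ 3 and 387 ≡ 3 (mod 4), so reciprocity gives (103 / 387) = -(387 / 103). Reduce: 387 ≡ 78 (mod 103). Now have -(78 / 103).
Factor out 2: 78 = 2·39. Since 103 ≡ 7 (mod 8), (2 / 103) = +1. Now have -(39 / 103).
Both 39 ≡ 3 and 103 ≡ 3 (mod 4), so reciprocity gives (39 / 103) = -(103 / 39). Reduce: 103 ≡ 25 (mod 39). Now have (25 / 39).
25 ≡ 1 (mod 4), so quadratic reciprocity gives (25 / 39) = (39 / 25). Reduce: 39 ≡ 14 (mod 25). Now have (14 / 25).
Factor out 2: 14 = 2·7. Since 25 ≡ 1 (mod 8), (2 / 25) = +1. Now have (7 / 25).
25 ≡ 1 (mod 4), so quadratic reciprocity gives (7 / 25) = (25 / 7). Reduce: 25 ≡ 4 (mod 7). Now have (4 / 7).
Factor out 2: 4 = 2^2. Since 7 ≡ 7 (mod 8), (2 / 7) = +1, and (2 / 7)^2 = +1. Now have (1 / 7).
(1 / 7) = 1. Collecting the sign factors: 1.

1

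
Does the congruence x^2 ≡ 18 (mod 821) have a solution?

no

(18/821)
  = -(9/821)    [821 ≡ 5 mod 8 ⇒ (2/821) = -1]
  = -(821/9)    [QR: 9 ≡ 1 mod 4, sign kept]
  = -(2/9)    [821 ≡ 2 mod 9]
  = -(1/9)    [9 ≡ 1 mod 8 ⇒ (2/9) = +1]
  = -1    [(1/9) = 1]
(18/821) = -1, and 821 is prime, so 18 is not a quadratic residue mod 821.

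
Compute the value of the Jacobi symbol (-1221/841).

(-1221/841)
  = (461/841)    [-1221 ≡ 461 mod 841]
  = (841/461)    [QR: 461 ≡ 1 mod 4, sign kept]
  = (380/461)    [841 ≡ 380 mod 461]
  = (95/461)    [461 ≡ 5 mod 8 ⇒ (2/461)^2 = +1]
  = (461/95)    [QR: 461 ≡ 1 mod 4, sign kept]
  = (81/95)    [461 ≡ 81 mod 95]
  = (95/81)    [QR: 81 ≡ 1 mod 4, sign kept]
  = (14/81)    [95 ≡ 14 mod 81]
  = (7/81)    [81 ≡ 1 mod 8 ⇒ (2/81) = +1]
  = (81/7)    [QR: 81 ≡ 1 mod 4, sign kept]
  = (4/7)    [81 ≡ 4 mod 7]
  = (1/7)    [7 ≡ 7 mod 8 ⇒ (2/7)^2 = +1]
  = 1    [(1/7) = 1]

1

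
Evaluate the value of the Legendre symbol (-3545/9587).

1

(-3545/9587)
  = (6042/9587)    [-3545 ≡ 6042 mod 9587]
  = -(3021/9587)    [9587 ≡ 3 mod 8 ⇒ (2/9587) = -1]
  = -(9587/3021)    [QR: 3021 ≡ 1 mod 4, sign kept]
  = -(524/3021)    [9587 ≡ 524 mod 3021]
  = -(131/3021)    [3021 ≡ 5 mod 8 ⇒ (2/3021)^2 = +1]
  = -(3021/131)    [QR: 3021 ≡ 1 mod 4, sign kept]
  = -(8/131)    [3021 ≡ 8 mod 131]
  = (1/131)    [131 ≡ 3 mod 8 ⇒ (2/131)^3 = -1]
  = 1    [(1/131) = 1]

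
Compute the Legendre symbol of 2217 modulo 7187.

(2217|7187)
  = (7187|2217)    [QR: 2217 ≡ 1 mod 4, sign kept]
  = (536|2217)    [7187 ≡ 536 mod 2217]
  = (67|2217)    [2217 ≡ 1 mod 8 ⇒ (2|2217)^3 = +1]
  = (2217|67)    [QR: 2217 ≡ 1 mod 4, sign kept]
  = (6|67)    [2217 ≡ 6 mod 67]
  = -(3|67)    [67 ≡ 3 mod 8 ⇒ (2|67) = -1]
  = (67|3)    [QR: both ≡ 3 mod 4, sign flips]
  = (1|3)    [67 ≡ 1 mod 3]
  = 1    [(1|3) = 1]

1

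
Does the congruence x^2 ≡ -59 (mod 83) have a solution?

Pull out -1: (-59/83) = (-1/83)·(59/83). Since 83 ≡ 3 (mod 4), (-1/83) = -1. Now have -(59/83).
Both 59 ≡ 3 and 83 ≡ 3 (mod 4), so reciprocity gives (59/83) = -(83/59). Reduce: 83 ≡ 24 (mod 59). Now have (24/59).
Factor out 2: 24 = 2^3·3. Since 59 ≡ 3 (mod 8), (2/59) = -1, and (2/59)^3 = -1. Now have -(3/59).
Both 3 ≡ 3 and 59 ≡ 3 (mod 4), so reciprocity gives (3/59) = -(59/3). Reduce: 59 ≡ 2 (mod 3). Now have (2/3).
Factor out 2: 2 = 2. Since 3 ≡ 3 (mod 8), (2/3) = -1. Now have -(1/3).
(1/3) = 1. Collecting the sign factors: -1.
(-59/83) = -1, and 83 is prime, so -59 is not a quadratic residue mod 83.

no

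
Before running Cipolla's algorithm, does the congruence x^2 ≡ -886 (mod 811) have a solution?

yes

Pull out -1: (-886/811) = (-1/811)·(886/811). Since 811 ≡ 3 (mod 4), (-1/811) = -1. Now have -(886/811).
Reduce the numerator: 886 ≡ 75 (mod 811), so (886/811) = (75/811).
Both 75 ≡ 3 and 811 ≡ 3 (mod 4), so reciprocity gives (75/811) = -(811/75). Reduce: 811 ≡ 61 (mod 75). Now have (61/75).
61 ≡ 1 (mod 4), so quadratic reciprocity gives (61/75) = (75/61). Reduce: 75 ≡ 14 (mod 61). Now have (14/61).
Factor out 2: 14 = 2·7. Since 61 ≡ 5 (mod 8), (2/61) = -1. Now have -(7/61).
61 ≡ 1 (mod 4), so quadratic reciprocity gives (7/61) = (61/7). Reduce: 61 ≡ 5 (mod 7). Now have -(5/7).
5 ≡ 1 (mod 4), so quadratic reciprocity gives (5/7) = (7/5). Reduce: 7 ≡ 2 (mod 5). Now have -(2/5).
Factor out 2: 2 = 2. Since 5 ≡ 5 (mod 8), (2/5) = -1. Now have (1/5).
(1/5) = 1. Collecting the sign factors: 1.
(-886/811) = 1, and 811 is prime, so -886 is a quadratic residue mod 811.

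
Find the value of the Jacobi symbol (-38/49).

(-38/49)
  = (11/49)    [-38 ≡ 11 mod 49]
  = (49/11)    [QR: 49 ≡ 1 mod 4, sign kept]
  = (5/11)    [49 ≡ 5 mod 11]
  = (11/5)    [QR: 5 ≡ 1 mod 4, sign kept]
  = (1/5)    [11 ≡ 1 mod 5]
  = 1    [(1/5) = 1]

1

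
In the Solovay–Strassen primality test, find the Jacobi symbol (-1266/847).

Reduce the numerator: -1266 ≡ 428 (mod 847), so (-1266/847) = (428/847).
Factor out 2: 428 = 2^2·107. Since 847 ≡ 7 (mod 8), (2/847) = +1, and (2/847)^2 = +1. Now have (107/847).
Both 107 ≡ 3 and 847 ≡ 3 (mod 4), so reciprocity gives (107/847) = -(847/107). Reduce: 847 ≡ 98 (mod 107). Now have -(98/107).
Factor out 2: 98 = 2·49. Since 107 ≡ 3 (mod 8), (2/107) = -1. Now have (49/107).
49 ≡ 1 (mod 4), so quadratic reciprocity gives (49/107) = (107/49). Reduce: 107 ≡ 9 (mod 49). Now have (9/49).
9 ≡ 1 (mod 4), so quadratic reciprocity gives (9/49) = (49/9). Reduce: 49 ≡ 4 (mod 9). Now have (4/9).
Factor out 2: 4 = 2^2. Since 9 ≡ 1 (mod 8), (2/9) = +1, and (2/9)^2 = +1. Now have (1/9).
(1/9) = 1. Collecting the sign factors: 1.

1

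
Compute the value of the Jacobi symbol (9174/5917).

1

(9174/5917)
  = (3257/5917)    [9174 ≡ 3257 mod 5917]
  = (5917/3257)    [QR: 3257 ≡ 1 mod 4, sign kept]
  = (2660/3257)    [5917 ≡ 2660 mod 3257]
  = (665/3257)    [3257 ≡ 1 mod 8 ⇒ (2/3257)^2 = +1]
  = (3257/665)    [QR: 665 ≡ 1 mod 4, sign kept]
  = (597/665)    [3257 ≡ 597 mod 665]
  = (665/597)    [QR: 597 ≡ 1 mod 4, sign kept]
  = (68/597)    [665 ≡ 68 mod 597]
  = (17/597)    [597 ≡ 5 mod 8 ⇒ (2/597)^2 = +1]
  = (597/17)    [QR: 17 ≡ 1 mod 4, sign kept]
  = (2/17)    [597 ≡ 2 mod 17]
  = (1/17)    [17 ≡ 1 mod 8 ⇒ (2/17) = +1]
  = 1    [(1/17) = 1]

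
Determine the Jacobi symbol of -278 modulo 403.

(-278/403)
  = -(278/403)    [403 ≡ 3 mod 4 ⇒ (-1/403) = -1]
  = (139/403)    [403 ≡ 3 mod 8 ⇒ (2/403) = -1]
  = -(403/139)    [QR: both ≡ 3 mod 4, sign flips]
  = -(125/139)    [403 ≡ 125 mod 139]
  = -(139/125)    [QR: 125 ≡ 1 mod 4, sign kept]
  = -(14/125)    [139 ≡ 14 mod 125]
  = (7/125)    [125 ≡ 5 mod 8 ⇒ (2/125) = -1]
  = (125/7)    [QR: 125 ≡ 1 mod 4, sign kept]
  = (6/7)    [125 ≡ 6 mod 7]
  = (3/7)    [7 ≡ 7 mod 8 ⇒ (2/7) = +1]
  = -(7/3)    [QR: both ≡ 3 mod 4, sign flips]
  = -(1/3)    [7 ≡ 1 mod 3]
  = -1    [(1/3) = 1]

-1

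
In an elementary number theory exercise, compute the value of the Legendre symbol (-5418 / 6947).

-1

Pull out -1: (-5418 / 6947) = (-1 / 6947)·(5418 / 6947). Since 6947 ≡ 3 (mod 4), (-1 / 6947) = -1. Now have -(5418 / 6947).
Factor out 2: 5418 = 2·2709. Since 6947 ≡ 3 (mod 8), (2 / 6947) = -1. Now have (2709 / 6947).
2709 ≡ 1 (mod 4), so quadratic reciprocity gives (2709 / 6947) = (6947 / 2709). Reduce: 6947 ≡ 1529 (mod 2709). Now have (1529 / 2709).
1529 ≡ 1 (mod 4), so quadratic reciprocity gives (1529 / 2709) = (2709 / 1529). Reduce: 2709 ≡ 1180 (mod 1529). Now have (1180 / 1529).
Factor out 2: 1180 = 2^2·295. Since 1529 ≡ 1 (mod 8), (2 / 1529) = +1, and (2 / 1529)^2 = +1. Now have (295 / 1529).
1529 ≡ 1 (mod 4), so quadratic reciprocity gives (295 / 1529) = (1529 / 295). Reduce: 1529 ≡ 54 (mod 295). Now have (54 / 295).
Factor out 2: 54 = 2·27. Since 295 ≡ 7 (mod 8), (2 / 295) = +1. Now have (27 / 295).
Both 27 ≡ 3 and 295 ≡ 3 (mod 4), so reciprocity gives (27 / 295) = -(295 / 27). Reduce: 295 ≡ 25 (mod 27). Now have -(25 / 27).
25 ≡ 1 (mod 4), so quadratic reciprocity gives (25 / 27) = (27 / 25). Reduce: 27 ≡ 2 (mod 25). Now have -(2 / 25).
Factor out 2: 2 = 2. Since 25 ≡ 1 (mod 8), (2 / 25) = +1. Now have -(1 / 25).
(1 / 25) = 1. Collecting the sign factors: -1.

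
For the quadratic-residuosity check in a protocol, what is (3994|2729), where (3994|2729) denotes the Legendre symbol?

(3994|2729)
  = (1265|2729)    [3994 ≡ 1265 mod 2729]
  = (2729|1265)    [QR: 1265 ≡ 1 mod 4, sign kept]
  = (199|1265)    [2729 ≡ 199 mod 1265]
  = (1265|199)    [QR: 1265 ≡ 1 mod 4, sign kept]
  = (71|199)    [1265 ≡ 71 mod 199]
  = -(199|71)    [QR: both ≡ 3 mod 4, sign flips]
  = -(57|71)    [199 ≡ 57 mod 71]
  = -(71|57)    [QR: 57 ≡ 1 mod 4, sign kept]
  = -(14|57)    [71 ≡ 14 mod 57]
  = -(7|57)    [57 ≡ 1 mod 8 ⇒ (2|57) = +1]
  = -(57|7)    [QR: 57 ≡ 1 mod 4, sign kept]
  = -(1|7)    [57 ≡ 1 mod 7]
  = -1    [(1|7) = 1]

-1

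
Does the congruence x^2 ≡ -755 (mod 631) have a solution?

Pull out -1: (-755/631) = (-1/631)·(755/631). Since 631 ≡ 3 (mod 4), (-1/631) = -1. Now have -(755/631).
Reduce the numerator: 755 ≡ 124 (mod 631), so (755/631) = (124/631).
Factor out 2: 124 = 2^2·31. Since 631 ≡ 7 (mod 8), (2/631) = +1, and (2/631)^2 = +1. Now have -(31/631).
Both 31 ≡ 3 and 631 ≡ 3 (mod 4), so reciprocity gives (31/631) = -(631/31). Reduce: 631 ≡ 11 (mod 31). Now have (11/31).
Both 11 ≡ 3 and 31 ≡ 3 (mod 4), so reciprocity gives (11/31) = -(31/11). Reduce: 31 ≡ 9 (mod 11). Now have -(9/11).
9 ≡ 1 (mod 4), so quadratic reciprocity gives (9/11) = (11/9). Reduce: 11 ≡ 2 (mod 9). Now have -(2/9).
Factor out 2: 2 = 2. Since 9 ≡ 1 (mod 8), (2/9) = +1. Now have -(1/9).
(1/9) = 1. Collecting the sign factors: -1.
(-755/631) = -1, and 631 is prime, so -755 is not a quadratic residue mod 631.

no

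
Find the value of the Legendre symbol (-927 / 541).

1

Pull out -1: (-927 / 541) = (-1 / 541)·(927 / 541). Since 541 ≡ 1 (mod 4), (-1 / 541) = +1. Now have (927 / 541).
Reduce the numerator: 927 ≡ 386 (mod 541), so (927 / 541) = (386 / 541).
Factor out 2: 386 = 2·193. Since 541 ≡ 5 (mod 8), (2 / 541) = -1. Now have -(193 / 541).
193 ≡ 1 (mod 4), so quadratic reciprocity gives (193 / 541) = (541 / 193). Reduce: 541 ≡ 155 (mod 193). Now have -(155 / 193).
193 ≡ 1 (mod 4), so quadratic reciprocity gives (155 / 193) = (193 / 155). Reduce: 193 ≡ 38 (mod 155). Now have -(38 / 155).
Factor out 2: 38 = 2·19. Since 155 ≡ 3 (mod 8), (2 / 155) = -1. Now have (19 / 155).
Both 19 ≡ 3 and 155 ≡ 3 (mod 4), so reciprocity gives (19 / 155) = -(155 / 19). Reduce: 155 ≡ 3 (mod 19). Now have -(3 / 19).
Both 3 ≡ 3 and 19 ≡ 3 (mod 4), so reciprocity gives (3 / 19) = -(19 / 3). Reduce: 19 ≡ 1 (mod 3). Now have (1 / 3).
(1 / 3) = 1. Collecting the sign factors: 1.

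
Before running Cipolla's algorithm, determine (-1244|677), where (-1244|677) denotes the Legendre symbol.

-1

Reduce the numerator: -1244 ≡ 110 (mod 677), so (-1244|677) = (110|677).
Factor out 2: 110 = 2·55. Since 677 ≡ 5 (mod 8), (2|677) = -1. Now have -(55|677).
677 ≡ 1 (mod 4), so quadratic reciprocity gives (55|677) = (677|55). Reduce: 677 ≡ 17 (mod 55). Now have -(17|55).
17 ≡ 1 (mod 4), so quadratic reciprocity gives (17|55) = (55|17). Reduce: 55 ≡ 4 (mod 17). Now have -(4|17).
Factor out 2: 4 = 2^2. Since 17 ≡ 1 (mod 8), (2|17) = +1, and (2|17)^2 = +1. Now have -(1|17).
(1|17) = 1. Collecting the sign factors: -1.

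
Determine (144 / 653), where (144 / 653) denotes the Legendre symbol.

1

Factor out 2: 144 = 2^4·9. Since 653 ≡ 5 (mod 8), (2 / 653) = -1, and (2 / 653)^4 = +1. Now have (9 / 653).
9 ≡ 1 (mod 4), so quadratic reciprocity gives (9 / 653) = (653 / 9). Reduce: 653 ≡ 5 (mod 9). Now have (5 / 9).
5 ≡ 1 (mod 4), so quadratic reciprocity gives (5 / 9) = (9 / 5). Reduce: 9 ≡ 4 (mod 5). Now have (4 / 5).
Factor out 2: 4 = 2^2. Since 5 ≡ 5 (mod 8), (2 / 5) = -1, and (2 / 5)^2 = +1. Now have (1 / 5).
(1 / 5) = 1. Collecting the sign factors: 1.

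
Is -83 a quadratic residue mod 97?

(-83|97)
  = (14|97)    [-83 ≡ 14 mod 97]
  = (7|97)    [97 ≡ 1 mod 8 ⇒ (2|97) = +1]
  = (97|7)    [QR: 97 ≡ 1 mod 4, sign kept]
  = (6|7)    [97 ≡ 6 mod 7]
  = (3|7)    [7 ≡ 7 mod 8 ⇒ (2|7) = +1]
  = -(7|3)    [QR: both ≡ 3 mod 4, sign flips]
  = -(1|3)    [7 ≡ 1 mod 3]
  = -1    [(1|3) = 1]
The Legendre symbol is -1, so x^2 ≡ -83 (mod 97) has no solution.

no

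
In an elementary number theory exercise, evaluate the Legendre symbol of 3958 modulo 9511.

(3958/9511)
  = (1979/9511)    [9511 ≡ 7 mod 8 ⇒ (2/9511) = +1]
  = -(9511/1979)    [QR: both ≡ 3 mod 4, sign flips]
  = -(1595/1979)    [9511 ≡ 1595 mod 1979]
  = (1979/1595)    [QR: both ≡ 3 mod 4, sign flips]
  = (384/1595)    [1979 ≡ 384 mod 1595]
  = -(3/1595)    [1595 ≡ 3 mod 8 ⇒ (2/1595)^7 = -1]
  = (1595/3)    [QR: both ≡ 3 mod 4, sign flips]
  = (2/3)    [1595 ≡ 2 mod 3]
  = -(1/3)    [3 ≡ 3 mod 8 ⇒ (2/3) = -1]
  = -1    [(1/3) = 1]

-1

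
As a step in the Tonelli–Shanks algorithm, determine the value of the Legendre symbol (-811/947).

1

Pull out -1: (-811/947) = (-1/947)·(811/947). Since 947 ≡ 3 (mod 4), (-1/947) = -1. Now have -(811/947).
Both 811 ≡ 3 and 947 ≡ 3 (mod 4), so reciprocity gives (811/947) = -(947/811). Reduce: 947 ≡ 136 (mod 811). Now have (136/811).
Factor out 2: 136 = 2^3·17. Since 811 ≡ 3 (mod 8), (2/811) = -1, and (2/811)^3 = -1. Now have -(17/811).
17 ≡ 1 (mod 4), so quadratic reciprocity gives (17/811) = (811/17). Reduce: 811 ≡ 12 (mod 17). Now have -(12/17).
Factor out 2: 12 = 2^2·3. Since 17 ≡ 1 (mod 8), (2/17) = +1, and (2/17)^2 = +1. Now have -(3/17).
17 ≡ 1 (mod 4), so quadratic reciprocity gives (3/17) = (17/3). Reduce: 17 ≡ 2 (mod 3). Now have -(2/3).
Factor out 2: 2 = 2. Since 3 ≡ 3 (mod 8), (2/3) = -1. Now have (1/3).
(1/3) = 1. Collecting the sign factors: 1.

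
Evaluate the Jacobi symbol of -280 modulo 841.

Reduce the numerator: -280 ≡ 561 (mod 841), so (-280/841) = (561/841).
561 ≡ 1 (mod 4), so quadratic reciprocity gives (561/841) = (841/561). Reduce: 841 ≡ 280 (mod 561). Now have (280/561).
Factor out 2: 280 = 2^3·35. Since 561 ≡ 1 (mod 8), (2/561) = +1, and (2/561)^3 = +1. Now have (35/561).
561 ≡ 1 (mod 4), so quadratic reciprocity gives (35/561) = (561/35). Reduce: 561 ≡ 1 (mod 35). Now have (1/35).
(1/35) = 1. Collecting the sign factors: 1.

1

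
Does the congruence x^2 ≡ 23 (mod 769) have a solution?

769 ≡ 1 (mod 4), so quadratic reciprocity gives (23/769) = (769/23). Reduce: 769 ≡ 10 (mod 23). Now have (10/23).
Factor out 2: 10 = 2·5. Since 23 ≡ 7 (mod 8), (2/23) = +1. Now have (5/23).
5 ≡ 1 (mod 4), so quadratic reciprocity gives (5/23) = (23/5). Reduce: 23 ≡ 3 (mod 5). Now have (3/5).
5 ≡ 1 (mod 4), so quadratic reciprocity gives (3/5) = (5/3). Reduce: 5 ≡ 2 (mod 3). Now have (2/3).
Factor out 2: 2 = 2. Since 3 ≡ 3 (mod 8), (2/3) = -1. Now have -(1/3).
(1/3) = 1. Collecting the sign factors: -1.
(23/769) = -1, and 769 is prime, so 23 is not a quadratic residue mod 769.

no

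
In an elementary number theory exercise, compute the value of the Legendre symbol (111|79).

1

Reduce the numerator: 111 ≡ 32 (mod 79), so (111|79) = (32|79).
Factor out 2: 32 = 2^5. Since 79 ≡ 7 (mod 8), (2|79) = +1, and (2|79)^5 = +1. Now have (1|79).
(1|79) = 1. Collecting the sign factors: 1.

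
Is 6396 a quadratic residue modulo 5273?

yes

Reduce the numerator: 6396 ≡ 1123 (mod 5273), so (6396/5273) = (1123/5273).
5273 ≡ 1 (mod 4), so quadratic reciprocity gives (1123/5273) = (5273/1123). Reduce: 5273 ≡ 781 (mod 1123). Now have (781/1123).
781 ≡ 1 (mod 4), so quadratic reciprocity gives (781/1123) = (1123/781). Reduce: 1123 ≡ 342 (mod 781). Now have (342/781).
Factor out 2: 342 = 2·171. Since 781 ≡ 5 (mod 8), (2/781) = -1. Now have -(171/781).
781 ≡ 1 (mod 4), so quadratic reciprocity gives (171/781) = (781/171). Reduce: 781 ≡ 97 (mod 171). Now have -(97/171).
97 ≡ 1 (mod 4), so quadratic reciprocity gives (97/171) = (171/97). Reduce: 171 ≡ 74 (mod 97). Now have -(74/97).
Factor out 2: 74 = 2·37. Since 97 ≡ 1 (mod 8), (2/97) = +1. Now have -(37/97).
37 ≡ 1 (mod 4), so quadratic reciprocity gives (37/97) = (97/37). Reduce: 97 ≡ 23 (mod 37). Now have -(23/37).
37 ≡ 1 (mod 4), so quadratic reciprocity gives (23/37) = (37/23). Reduce: 37 ≡ 14 (mod 23). Now have -(14/23).
Factor out 2: 14 = 2·7. Since 23 ≡ 7 (mod 8), (2/23) = +1. Now have -(7/23).
Both 7 ≡ 3 and 23 ≡ 3 (mod 4), so reciprocity gives (7/23) = -(23/7). Reduce: 23 ≡ 2 (mod 7). Now have (2/7).
Factor out 2: 2 = 2. Since 7 ≡ 7 (mod 8), (2/7) = +1. Now have (1/7).
(1/7) = 1. Collecting the sign factors: 1.
(6396/5273) = 1, and 5273 is prime, so 6396 is a quadratic residue mod 5273.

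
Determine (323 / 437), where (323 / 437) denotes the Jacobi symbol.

437 ≡ 1 (mod 4), so quadratic reciprocity gives (323 / 437) = (437 / 323). Reduce: 437 ≡ 114 (mod 323). Now have (114 / 323).
Factor out 2: 114 = 2·57. Since 323 ≡ 3 (mod 8), (2 / 323) = -1. Now have -(57 / 323).
57 ≡ 1 (mod 4), so quadratic reciprocity gives (57 / 323) = (323 / 57). Reduce: 323 ≡ 38 (mod 57). Now have -(38 / 57).
Factor out 2: 38 = 2·19. Since 57 ≡ 1 (mod 8), (2 / 57) = +1. Now have -(19 / 57).
57 ≡ 1 (mod 4), so quadratic reciprocity gives (19 / 57) = (57 / 19). Reduce: 57 ≡ 0 (mod 19). Now have -(0 / 19).
The numerator is now 0 with denominator 19 > 1: the symbol is 0.

0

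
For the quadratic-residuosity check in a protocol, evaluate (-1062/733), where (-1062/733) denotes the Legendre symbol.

-1

(-1062/733)
  = (1062/733)    [733 ≡ 1 mod 4 ⇒ (-1/733) = +1]
  = (329/733)    [1062 ≡ 329 mod 733]
  = (733/329)    [QR: 329 ≡ 1 mod 4, sign kept]
  = (75/329)    [733 ≡ 75 mod 329]
  = (329/75)    [QR: 329 ≡ 1 mod 4, sign kept]
  = (29/75)    [329 ≡ 29 mod 75]
  = (75/29)    [QR: 29 ≡ 1 mod 4, sign kept]
  = (17/29)    [75 ≡ 17 mod 29]
  = (29/17)    [QR: 17 ≡ 1 mod 4, sign kept]
  = (12/17)    [29 ≡ 12 mod 17]
  = (3/17)    [17 ≡ 1 mod 8 ⇒ (2/17)^2 = +1]
  = (17/3)    [QR: 17 ≡ 1 mod 4, sign kept]
  = (2/3)    [17 ≡ 2 mod 3]
  = -(1/3)    [3 ≡ 3 mod 8 ⇒ (2/3) = -1]
  = -1    [(1/3) = 1]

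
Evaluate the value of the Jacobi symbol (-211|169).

(-211|169)
  = (211|169)    [169 ≡ 1 mod 4 ⇒ (-1|169) = +1]
  = (42|169)    [211 ≡ 42 mod 169]
  = (21|169)    [169 ≡ 1 mod 8 ⇒ (2|169) = +1]
  = (169|21)    [QR: 21 ≡ 1 mod 4, sign kept]
  = (1|21)    [169 ≡ 1 mod 21]
  = 1    [(1|21) = 1]

1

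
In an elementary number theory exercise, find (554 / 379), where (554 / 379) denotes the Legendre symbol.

(554 / 379)
  = (175 / 379)    [554 ≡ 175 mod 379]
  = -(379 / 175)    [QR: both ≡ 3 mod 4, sign flips]
  = -(29 / 175)    [379 ≡ 29 mod 175]
  = -(175 / 29)    [QR: 29 ≡ 1 mod 4, sign kept]
  = -(1 / 29)    [175 ≡ 1 mod 29]
  = -1    [(1 / 29) = 1]

-1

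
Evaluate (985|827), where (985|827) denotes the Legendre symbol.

-1

Reduce the numerator: 985 ≡ 158 (mod 827), so (985|827) = (158|827).
Factor out 2: 158 = 2·79. Since 827 ≡ 3 (mod 8), (2|827) = -1. Now have -(79|827).
Both 79 ≡ 3 and 827 ≡ 3 (mod 4), so reciprocity gives (79|827) = -(827|79). Reduce: 827 ≡ 37 (mod 79). Now have (37|79).
37 ≡ 1 (mod 4), so quadratic reciprocity gives (37|79) = (79|37). Reduce: 79 ≡ 5 (mod 37). Now have (5|37).
5 ≡ 1 (mod 4), so quadratic reciprocity gives (5|37) = (37|5). Reduce: 37 ≡ 2 (mod 5). Now have (2|5).
Factor out 2: 2 = 2. Since 5 ≡ 5 (mod 8), (2|5) = -1. Now have -(1|5).
(1|5) = 1. Collecting the sign factors: -1.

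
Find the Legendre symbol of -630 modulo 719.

-1

Reduce the numerator: -630 ≡ 89 (mod 719), so (-630 / 719) = (89 / 719).
89 ≡ 1 (mod 4), so quadratic reciprocity gives (89 / 719) = (719 / 89). Reduce: 719 ≡ 7 (mod 89). Now have (7 / 89).
89 ≡ 1 (mod 4), so quadratic reciprocity gives (7 / 89) = (89 / 7). Reduce: 89 ≡ 5 (mod 7). Now have (5 / 7).
5 ≡ 1 (mod 4), so quadratic reciprocity gives (5 / 7) = (7 / 5). Reduce: 7 ≡ 2 (mod 5). Now have (2 / 5).
Factor out 2: 2 = 2. Since 5 ≡ 5 (mod 8), (2 / 5) = -1. Now have -(1 / 5).
(1 / 5) = 1. Collecting the sign factors: -1.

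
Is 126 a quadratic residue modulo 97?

no

(126/97)
  = (29/97)    [126 ≡ 29 mod 97]
  = (97/29)    [QR: 29 ≡ 1 mod 4, sign kept]
  = (10/29)    [97 ≡ 10 mod 29]
  = -(5/29)    [29 ≡ 5 mod 8 ⇒ (2/29) = -1]
  = -(29/5)    [QR: 5 ≡ 1 mod 4, sign kept]
  = -(4/5)    [29 ≡ 4 mod 5]
  = -(1/5)    [5 ≡ 5 mod 8 ⇒ (2/5)^2 = +1]
  = -1    [(1/5) = 1]
The Legendre symbol is -1, so x^2 ≡ 126 (mod 97) has no solution.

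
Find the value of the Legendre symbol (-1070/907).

Reduce the numerator: -1070 ≡ 744 (mod 907), so (-1070/907) = (744/907).
Factor out 2: 744 = 2^3·93. Since 907 ≡ 3 (mod 8), (2/907) = -1, and (2/907)^3 = -1. Now have -(93/907).
93 ≡ 1 (mod 4), so quadratic reciprocity gives (93/907) = (907/93). Reduce: 907 ≡ 70 (mod 93). Now have -(70/93).
Factor out 2: 70 = 2·35. Since 93 ≡ 5 (mod 8), (2/93) = -1. Now have (35/93).
93 ≡ 1 (mod 4), so quadratic reciprocity gives (35/93) = (93/35). Reduce: 93 ≡ 23 (mod 35). Now have (23/35).
Both 23 ≡ 3 and 35 ≡ 3 (mod 4), so reciprocity gives (23/35) = -(35/23). Reduce: 35 ≡ 12 (mod 23). Now have -(12/23).
Factor out 2: 12 = 2^2·3. Since 23 ≡ 7 (mod 8), (2/23) = +1, and (2/23)^2 = +1. Now have -(3/23).
Both 3 ≡ 3 and 23 ≡ 3 (mod 4), so reciprocity gives (3/23) = -(23/3). Reduce: 23 ≡ 2 (mod 3). Now have (2/3).
Factor out 2: 2 = 2. Since 3 ≡ 3 (mod 8), (2/3) = -1. Now have -(1/3).
(1/3) = 1. Collecting the sign factors: -1.

-1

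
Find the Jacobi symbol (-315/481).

-1

Pull out -1: (-315/481) = (-1/481)·(315/481). Since 481 ≡ 1 (mod 4), (-1/481) = +1. Now have (315/481).
481 ≡ 1 (mod 4), so quadratic reciprocity gives (315/481) = (481/315). Reduce: 481 ≡ 166 (mod 315). Now have (166/315).
Factor out 2: 166 = 2·83. Since 315 ≡ 3 (mod 8), (2/315) = -1. Now have -(83/315).
Both 83 ≡ 3 and 315 ≡ 3 (mod 4), so reciprocity gives (83/315) = -(315/83). Reduce: 315 ≡ 66 (mod 83). Now have (66/83).
Factor out 2: 66 = 2·33. Since 83 ≡ 3 (mod 8), (2/83) = -1. Now have -(33/83).
33 ≡ 1 (mod 4), so quadratic reciprocity gives (33/83) = (83/33). Reduce: 83 ≡ 17 (mod 33). Now have -(17/33).
17 ≡ 1 (mod 4), so quadratic reciprocity gives (17/33) = (33/17). Reduce: 33 ≡ 16 (mod 17). Now have -(16/17).
Factor out 2: 16 = 2^4. Since 17 ≡ 1 (mod 8), (2/17) = +1, and (2/17)^4 = +1. Now have -(1/17).
(1/17) = 1. Collecting the sign factors: -1.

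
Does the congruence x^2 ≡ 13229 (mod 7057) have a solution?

no

(13229/7057)
  = (6172/7057)    [13229 ≡ 6172 mod 7057]
  = (1543/7057)    [7057 ≡ 1 mod 8 ⇒ (2/7057)^2 = +1]
  = (7057/1543)    [QR: 7057 ≡ 1 mod 4, sign kept]
  = (885/1543)    [7057 ≡ 885 mod 1543]
  = (1543/885)    [QR: 885 ≡ 1 mod 4, sign kept]
  = (658/885)    [1543 ≡ 658 mod 885]
  = -(329/885)    [885 ≡ 5 mod 8 ⇒ (2/885) = -1]
  = -(885/329)    [QR: 329 ≡ 1 mod 4, sign kept]
  = -(227/329)    [885 ≡ 227 mod 329]
  = -(329/227)    [QR: 329 ≡ 1 mod 4, sign kept]
  = -(102/227)    [329 ≡ 102 mod 227]
  = (51/227)    [227 ≡ 3 mod 8 ⇒ (2/227) = -1]
  = -(227/51)    [QR: both ≡ 3 mod 4, sign flips]
  = -(23/51)    [227 ≡ 23 mod 51]
  = (51/23)    [QR: both ≡ 3 mod 4, sign flips]
  = (5/23)    [51 ≡ 5 mod 23]
  = (23/5)    [QR: 5 ≡ 1 mod 4, sign kept]
  = (3/5)    [23 ≡ 3 mod 5]
  = (5/3)    [QR: 5 ≡ 1 mod 4, sign kept]
  = (2/3)    [5 ≡ 2 mod 3]
  = -(1/3)    [3 ≡ 3 mod 8 ⇒ (2/3) = -1]
  = -1    [(1/3) = 1]
The Legendre symbol is -1, so x^2 ≡ 13229 (mod 7057) has no solution.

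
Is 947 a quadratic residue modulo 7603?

no

(947/7603)
  = -(7603/947)    [QR: both ≡ 3 mod 4, sign flips]
  = -(27/947)    [7603 ≡ 27 mod 947]
  = (947/27)    [QR: both ≡ 3 mod 4, sign flips]
  = (2/27)    [947 ≡ 2 mod 27]
  = -(1/27)    [27 ≡ 3 mod 8 ⇒ (2/27) = -1]
  = -1    [(1/27) = 1]
(947/7603) = -1, and 7603 is prime, so 947 is not a quadratic residue mod 7603.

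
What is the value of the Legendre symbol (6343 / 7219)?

1

Both 6343 ≡ 3 and 7219 ≡ 3 (mod 4), so reciprocity gives (6343 / 7219) = -(7219 / 6343). Reduce: 7219 ≡ 876 (mod 6343). Now have -(876 / 6343).
Factor out 2: 876 = 2^2·219. Since 6343 ≡ 7 (mod 8), (2 / 6343) = +1, and (2 / 6343)^2 = +1. Now have -(219 / 6343).
Both 219 ≡ 3 and 6343 ≡ 3 (mod 4), so reciprocity gives (219 / 6343) = -(6343 / 219). Reduce: 6343 ≡ 211 (mod 219). Now have (211 / 219).
Both 211 ≡ 3 and 219 ≡ 3 (mod 4), so reciprocity gives (211 / 219) = -(219 / 211). Reduce: 219 ≡ 8 (mod 211). Now have -(8 / 211).
Factor out 2: 8 = 2^3. Since 211 ≡ 3 (mod 8), (2 / 211) = -1, and (2 / 211)^3 = -1. Now have (1 / 211).
(1 / 211) = 1. Collecting the sign factors: 1.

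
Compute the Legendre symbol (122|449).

1

Factor out 2: 122 = 2·61. Since 449 ≡ 1 (mod 8), (2|449) = +1. Now have (61|449).
61 ≡ 1 (mod 4), so quadratic reciprocity gives (61|449) = (449|61). Reduce: 449 ≡ 22 (mod 61). Now have (22|61).
Factor out 2: 22 = 2·11. Since 61 ≡ 5 (mod 8), (2|61) = -1. Now have -(11|61).
61 ≡ 1 (mod 4), so quadratic reciprocity gives (11|61) = (61|11). Reduce: 61 ≡ 6 (mod 11). Now have -(6|11).
Factor out 2: 6 = 2·3. Since 11 ≡ 3 (mod 8), (2|11) = -1. Now have (3|11).
Both 3 ≡ 3 and 11 ≡ 3 (mod 4), so reciprocity gives (3|11) = -(11|3). Reduce: 11 ≡ 2 (mod 3). Now have -(2|3).
Factor out 2: 2 = 2. Since 3 ≡ 3 (mod 8), (2|3) = -1. Now have (1|3).
(1|3) = 1. Collecting the sign factors: 1.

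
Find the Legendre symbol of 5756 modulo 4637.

1

Reduce the numerator: 5756 ≡ 1119 (mod 4637), so (5756 / 4637) = (1119 / 4637).
4637 ≡ 1 (mod 4), so quadratic reciprocity gives (1119 / 4637) = (4637 / 1119). Reduce: 4637 ≡ 161 (mod 1119). Now have (161 / 1119).
161 ≡ 1 (mod 4), so quadratic reciprocity gives (161 / 1119) = (1119 / 161). Reduce: 1119 ≡ 153 (mod 161). Now have (153 / 161).
153 ≡ 1 (mod 4), so quadratic reciprocity gives (153 / 161) = (161 / 153). Reduce: 161 ≡ 8 (mod 153). Now have (8 / 153).
Factor out 2: 8 = 2^3. Since 153 ≡ 1 (mod 8), (2 / 153) = +1, and (2 / 153)^3 = +1. Now have (1 / 153).
(1 / 153) = 1. Collecting the sign factors: 1.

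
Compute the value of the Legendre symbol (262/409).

1

Factor out 2: 262 = 2·131. Since 409 ≡ 1 (mod 8), (2/409) = +1. Now have (131/409).
409 ≡ 1 (mod 4), so quadratic reciprocity gives (131/409) = (409/131). Reduce: 409 ≡ 16 (mod 131). Now have (16/131).
Factor out 2: 16 = 2^4. Since 131 ≡ 3 (mod 8), (2/131) = -1, and (2/131)^4 = +1. Now have (1/131).
(1/131) = 1. Collecting the sign factors: 1.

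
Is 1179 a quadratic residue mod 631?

(1179/631)
  = (548/631)    [1179 ≡ 548 mod 631]
  = (137/631)    [631 ≡ 7 mod 8 ⇒ (2/631)^2 = +1]
  = (631/137)    [QR: 137 ≡ 1 mod 4, sign kept]
  = (83/137)    [631 ≡ 83 mod 137]
  = (137/83)    [QR: 137 ≡ 1 mod 4, sign kept]
  = (54/83)    [137 ≡ 54 mod 83]
  = -(27/83)    [83 ≡ 3 mod 8 ⇒ (2/83) = -1]
  = (83/27)    [QR: both ≡ 3 mod 4, sign flips]
  = (2/27)    [83 ≡ 2 mod 27]
  = -(1/27)    [27 ≡ 3 mod 8 ⇒ (2/27) = -1]
  = -1    [(1/27) = 1]
(1179/631) = -1, and 631 is prime, so 1179 is not a quadratic residue mod 631.

no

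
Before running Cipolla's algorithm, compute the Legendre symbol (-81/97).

Reduce the numerator: -81 ≡ 16 (mod 97), so (-81/97) = (16/97).
Factor out 2: 16 = 2^4. Since 97 ≡ 1 (mod 8), (2/97) = +1, and (2/97)^4 = +1. Now have (1/97).
(1/97) = 1. Collecting the sign factors: 1.

1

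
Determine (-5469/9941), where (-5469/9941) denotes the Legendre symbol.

1

Reduce the numerator: -5469 ≡ 4472 (mod 9941), so (-5469/9941) = (4472/9941).
Factor out 2: 4472 = 2^3·559. Since 9941 ≡ 5 (mod 8), (2/9941) = -1, and (2/9941)^3 = -1. Now have -(559/9941).
9941 ≡ 1 (mod 4), so quadratic reciprocity gives (559/9941) = (9941/559). Reduce: 9941 ≡ 438 (mod 559). Now have -(438/559).
Factor out 2: 438 = 2·219. Since 559 ≡ 7 (mod 8), (2/559) = +1. Now have -(219/559).
Both 219 ≡ 3 and 559 ≡ 3 (mod 4), so reciprocity gives (219/559) = -(559/219). Reduce: 559 ≡ 121 (mod 219). Now have (121/219).
121 ≡ 1 (mod 4), so quadratic reciprocity gives (121/219) = (219/121). Reduce: 219 ≡ 98 (mod 121). Now have (98/121).
Factor out 2: 98 = 2·49. Since 121 ≡ 1 (mod 8), (2/121) = +1. Now have (49/121).
49 ≡ 1 (mod 4), so quadratic reciprocity gives (49/121) = (121/49). Reduce: 121 ≡ 23 (mod 49). Now have (23/49).
49 ≡ 1 (mod 4), so quadratic reciprocity gives (23/49) = (49/23). Reduce: 49 ≡ 3 (mod 23). Now have (3/23).
Both 3 ≡ 3 and 23 ≡ 3 (mod 4), so reciprocity gives (3/23) = -(23/3). Reduce: 23 ≡ 2 (mod 3). Now have -(2/3).
Factor out 2: 2 = 2. Since 3 ≡ 3 (mod 8), (2/3) = -1. Now have (1/3).
(1/3) = 1. Collecting the sign factors: 1.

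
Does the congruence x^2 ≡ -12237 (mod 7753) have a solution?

(-12237|7753)
  = (3269|7753)    [-12237 ≡ 3269 mod 7753]
  = (7753|3269)    [QR: 3269 ≡ 1 mod 4, sign kept]
  = (1215|3269)    [7753 ≡ 1215 mod 3269]
  = (3269|1215)    [QR: 3269 ≡ 1 mod 4, sign kept]
  = (839|1215)    [3269 ≡ 839 mod 1215]
  = -(1215|839)    [QR: both ≡ 3 mod 4, sign flips]
  = -(376|839)    [1215 ≡ 376 mod 839]
  = -(47|839)    [839 ≡ 7 mod 8 ⇒ (2|839)^3 = +1]
  = (839|47)    [QR: both ≡ 3 mod 4, sign flips]
  = (40|47)    [839 ≡ 40 mod 47]
  = (5|47)    [47 ≡ 7 mod 8 ⇒ (2|47)^3 = +1]
  = (47|5)    [QR: 5 ≡ 1 mod 4, sign kept]
  = (2|5)    [47 ≡ 2 mod 5]
  = -(1|5)    [5 ≡ 5 mod 8 ⇒ (2|5) = -1]
  = -1    [(1|5) = 1]
(-12237|7753) = -1, and 7753 is prime, so -12237 is not a quadratic residue mod 7753.

no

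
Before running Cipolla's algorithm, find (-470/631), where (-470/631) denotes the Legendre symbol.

Pull out -1: (-470/631) = (-1/631)·(470/631). Since 631 ≡ 3 (mod 4), (-1/631) = -1. Now have -(470/631).
Factor out 2: 470 = 2·235. Since 631 ≡ 7 (mod 8), (2/631) = +1. Now have -(235/631).
Both 235 ≡ 3 and 631 ≡ 3 (mod 4), so reciprocity gives (235/631) = -(631/235). Reduce: 631 ≡ 161 (mod 235). Now have (161/235).
161 ≡ 1 (mod 4), so quadratic reciprocity gives (161/235) = (235/161). Reduce: 235 ≡ 74 (mod 161). Now have (74/161).
Factor out 2: 74 = 2·37. Since 161 ≡ 1 (mod 8), (2/161) = +1. Now have (37/161).
37 ≡ 1 (mod 4), so quadratic reciprocity gives (37/161) = (161/37). Reduce: 161 ≡ 13 (mod 37). Now have (13/37).
13 ≡ 1 (mod 4), so quadratic reciprocity gives (13/37) = (37/13). Reduce: 37 ≡ 11 (mod 13). Now have (11/13).
13 ≡ 1 (mod 4), so quadratic reciprocity gives (11/13) = (13/11). Reduce: 13 ≡ 2 (mod 11). Now have (2/11).
Factor out 2: 2 = 2. Since 11 ≡ 3 (mod 8), (2/11) = -1. Now have -(1/11).
(1/11) = 1. Collecting the sign factors: -1.

-1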